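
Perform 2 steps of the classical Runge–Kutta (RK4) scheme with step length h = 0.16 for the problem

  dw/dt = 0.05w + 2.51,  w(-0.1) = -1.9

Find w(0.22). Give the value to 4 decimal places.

-1.1210

RK4: k1 = f(t_n, w_n); k2 = f(t_n + h/2, w_n + (h/2)·k1); k3 = f(t_n + h/2, w_n + (h/2)·k2); k4 = f(t_n + h, w_n + h·k3); w_{n+1} = w_n + (h/6)·(k1 + 2k2 + 2k3 + k4).
t=-0.100000, w=-1.900000:
  k1 = f(-0.100000, -1.900000) = 2.415000
  k2 = f(-0.020000, -1.706800) = 2.424660
  k3 = f(-0.020000, -1.706027) = 2.424699
  k4 = f(0.060000, -1.512048) = 2.434398
  w ← -1.900000 + (0.16/6)·(k1 + 2k2 + 2k3 + k4) = -1.512050
t=0.060000, w=-1.512050:
  k1 = f(0.060000, -1.512050) = 2.434397
  k2 = f(0.140000, -1.317298) = 2.444135
  k3 = f(0.140000, -1.316519) = 2.444174
  k4 = f(0.220000, -1.120982) = 2.453951
  w ← -1.512050 + (0.16/6)·(k1 + 2k2 + 2k3 + k4) = -1.120984
w(0.22) ≈ -1.1210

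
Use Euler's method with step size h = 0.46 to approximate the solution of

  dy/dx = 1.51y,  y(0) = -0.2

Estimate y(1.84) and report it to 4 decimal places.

Euler: y_{n+1} = y_n + h·f(x_n, y_n).
x=0.000000, y=-0.200000: f=-0.302000 → y ← -0.200000 + 0.46·(-0.302000) = -0.338920
x=0.460000, y=-0.338920: f=-0.511769 → y ← -0.338920 + 0.46·(-0.511769) = -0.574334
x=0.920000, y=-0.574334: f=-0.867244 → y ← -0.574334 + 0.46·(-0.867244) = -0.973266
x=1.380000, y=-0.973266: f=-1.469632 → y ← -0.973266 + 0.46·(-1.469632) = -1.649297
y(1.84) ≈ -1.6493

-1.6493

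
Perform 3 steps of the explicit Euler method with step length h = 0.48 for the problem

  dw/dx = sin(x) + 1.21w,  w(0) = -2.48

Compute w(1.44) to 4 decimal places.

-9.0532

Euler: w_{n+1} = w_n + h·f(x_n, w_n).
x=0.000000, w=-2.480000: f=-3.000800 → w ← -2.480000 + 0.48·(-3.000800) = -3.920384
x=0.480000, w=-3.920384: f=-4.281885 → w ← -3.920384 + 0.48·(-4.281885) = -5.975689
x=0.960000, w=-5.975689: f=-6.411392 → w ← -5.975689 + 0.48·(-6.411392) = -9.053157
w(1.44) ≈ -9.0532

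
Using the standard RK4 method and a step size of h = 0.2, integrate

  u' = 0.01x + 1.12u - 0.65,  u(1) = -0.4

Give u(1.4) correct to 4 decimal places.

RK4: k1 = f(x_n, u_n); k2 = f(x_n + h/2, u_n + (h/2)·k1); k3 = f(x_n + h/2, u_n + (h/2)·k2); k4 = f(x_n + h, u_n + h·k3); u_{n+1} = u_n + (h/6)·(k1 + 2k2 + 2k3 + k4).
x=1.000000, u=-0.400000:
  k1 = f(1.000000, -0.400000) = -1.088000
  k2 = f(1.100000, -0.508800) = -1.208856
  k3 = f(1.100000, -0.520886) = -1.222392
  k4 = f(1.200000, -0.644478) = -1.359816
  u ← -0.400000 + (0.2/6)·(k1 + 2k2 + 2k3 + k4) = -0.643677
x=1.200000, u=-0.643677:
  k1 = f(1.200000, -0.643677) = -1.358918
  k2 = f(1.300000, -0.779569) = -1.510117
  k3 = f(1.300000, -0.794689) = -1.527051
  k4 = f(1.400000, -0.949087) = -1.698978
  u ← -0.643677 + (0.2/6)·(k1 + 2k2 + 2k3 + k4) = -0.948085
u(1.4) ≈ -0.9481

-0.9481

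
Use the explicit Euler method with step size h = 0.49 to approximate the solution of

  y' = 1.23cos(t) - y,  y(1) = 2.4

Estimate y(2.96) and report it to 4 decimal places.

Euler: y_{n+1} = y_n + h·f(t_n, y_n).
t=1.000000, y=2.400000: f=-1.735428 → y ← 2.400000 + 0.49·(-1.735428) = 1.549640
t=1.490000, y=1.549640: f=-1.450369 → y ← 1.549640 + 0.49·(-1.450369) = 0.838959
t=1.980000, y=0.838959: f=-1.328350 → y ← 0.838959 + 0.49·(-1.328350) = 0.188068
t=2.470000, y=0.188068: f=-1.150951 → y ← 0.188068 + 0.49·(-1.150951) = -0.375898
y(2.96) ≈ -0.3759

-0.3759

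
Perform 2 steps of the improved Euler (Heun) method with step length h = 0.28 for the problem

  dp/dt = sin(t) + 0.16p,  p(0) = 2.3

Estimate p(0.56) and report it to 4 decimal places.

Heun: k1 = f(t_n, p_n); k2 = f(t_n + h, p_n + h·k1); p_{n+1} = p_n + (h/2)·(k1 + k2).
t=0.000000, p=2.300000:
  k1 = f(0.000000, 2.300000) = 0.368000
  k2 = f(0.280000, 2.403040) = 0.660842
  p ← 2.300000 + (0.28/2)·(0.368000 + 0.660842) = 2.444038
t=0.280000, p=2.444038:
  k1 = f(0.280000, 2.444038) = 0.667402
  k2 = f(0.560000, 2.630910) = 0.952132
  p ← 2.444038 + (0.28/2)·(0.667402 + 0.952132) = 2.670773
p(0.56) ≈ 2.6708

2.6708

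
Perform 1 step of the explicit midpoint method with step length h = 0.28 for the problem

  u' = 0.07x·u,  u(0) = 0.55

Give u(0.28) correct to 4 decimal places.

Midpoint: k1 = f(x_n, u_n); k2 = f(x_n + h/2, u_n + (h/2)·k1); u_{n+1} = u_n + h·k2.
x=0.000000, u=0.550000:
  k1 = f(0.000000, 0.550000) = 0.000000
  k2 = f(0.140000, 0.550000) = 0.005390
  u ← 0.550000 + 0.28·0.005390 = 0.551509
u(0.28) ≈ 0.5515

0.5515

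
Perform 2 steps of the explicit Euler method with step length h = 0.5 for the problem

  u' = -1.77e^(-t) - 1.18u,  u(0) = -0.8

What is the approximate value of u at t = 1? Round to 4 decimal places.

-1.0341

Euler: u_{n+1} = u_n + h·f(t_n, u_n).
t=0.000000, u=-0.800000: f=-0.826000 → u ← -0.800000 + 0.5·(-0.826000) = -1.213000
t=0.500000, u=-1.213000: f=0.357781 → u ← -1.213000 + 0.5·0.357781 = -1.034110
u(1) ≈ -1.0341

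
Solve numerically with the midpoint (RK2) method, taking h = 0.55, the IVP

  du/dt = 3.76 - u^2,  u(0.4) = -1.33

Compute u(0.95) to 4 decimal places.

Midpoint: k1 = f(t_n, u_n); k2 = f(t_n + h/2, u_n + (h/2)·k1); u_{n+1} = u_n + h·k2.
t=0.400000, u=-1.330000:
  k1 = f(0.400000, -1.330000) = 1.991100
  k2 = f(0.675000, -0.782448) = 3.147776
  u ← -1.330000 + 0.55·3.147776 = 0.401277
u(0.95) ≈ 0.4013

0.4013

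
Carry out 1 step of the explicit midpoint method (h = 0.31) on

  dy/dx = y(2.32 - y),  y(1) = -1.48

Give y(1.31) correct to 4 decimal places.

Midpoint: k1 = f(x_n, y_n); k2 = f(x_n + h/2, y_n + (h/2)·k1); y_{n+1} = y_n + h·k2.
x=1.000000, y=-1.480000:
  k1 = f(1.000000, -1.480000) = -5.624000
  k2 = f(1.155000, -2.351720) = -10.986577
  y ← -1.480000 + 0.31·(-10.986577) = -4.885839
y(1.31) ≈ -4.8858

-4.8858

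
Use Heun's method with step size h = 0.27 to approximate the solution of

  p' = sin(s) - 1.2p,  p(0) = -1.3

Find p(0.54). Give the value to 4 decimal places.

-0.5699

Heun: k1 = f(s_n, p_n); k2 = f(s_n + h, p_n + h·k1); p_{n+1} = p_n + (h/2)·(k1 + k2).
s=0.000000, p=-1.300000:
  k1 = f(0.000000, -1.300000) = 1.560000
  k2 = f(0.270000, -0.878800) = 1.321291
  p ← -1.300000 + (0.27/2)·(1.560000 + 1.321291) = -0.911026
s=0.270000, p=-0.911026:
  k1 = f(0.270000, -0.911026) = 1.359962
  k2 = f(0.540000, -0.543836) = 1.166739
  p ← -0.911026 + (0.27/2)·(1.359962 + 1.166739) = -0.569921
p(0.54) ≈ -0.5699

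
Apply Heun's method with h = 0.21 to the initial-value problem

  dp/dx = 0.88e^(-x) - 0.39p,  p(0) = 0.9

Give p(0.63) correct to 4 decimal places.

1.0640

Heun: k1 = f(x_n, p_n); k2 = f(x_n + h, p_n + h·k1); p_{n+1} = p_n + (h/2)·(k1 + k2).
x=0.000000, p=0.900000:
  k1 = f(0.000000, 0.900000) = 0.529000
  k2 = f(0.210000, 1.011090) = 0.318989
  p ← 0.900000 + (0.21/2)·(0.529000 + 0.318989) = 0.989039
x=0.210000, p=0.989039:
  k1 = f(0.210000, 0.989039) = 0.327589
  k2 = f(0.420000, 1.057833) = 0.165647
  p ← 0.989039 + (0.21/2)·(0.327589 + 0.165647) = 1.040829
x=0.420000, p=1.040829:
  k1 = f(0.420000, 1.040829) = 0.172278
  k2 = f(0.630000, 1.077007) = 0.048648
  p ← 1.040829 + (0.21/2)·(0.172278 + 0.048648) = 1.064026
p(0.63) ≈ 1.0640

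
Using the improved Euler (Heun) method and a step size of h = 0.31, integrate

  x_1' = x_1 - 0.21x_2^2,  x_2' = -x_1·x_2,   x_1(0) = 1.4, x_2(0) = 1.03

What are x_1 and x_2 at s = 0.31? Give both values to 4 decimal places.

1.8450, 0.6470

Heun on (x_1,x_2): k1 = f(s_n, state_n); k2 = f(s_n + h, state_n + h·k1); state_{n+1} = state_n + (h/2)·(k1 + k2).
0.000000: (1.400000, 1.030000)
  k1 = (1.177211, -1.442000)
  predictor → (1.764935, 0.582980)
  k2 = (1.693564, -1.028922)
  → (1.844970, 0.647007)
(x_1(0.31), x_2(0.31)) ≈ (1.8450, 0.6470)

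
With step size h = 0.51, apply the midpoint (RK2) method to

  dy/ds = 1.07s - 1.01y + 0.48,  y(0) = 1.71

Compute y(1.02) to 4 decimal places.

Midpoint: k1 = f(s_n, y_n); k2 = f(s_n + h/2, y_n + (h/2)·k1); y_{n+1} = y_n + h·k2.
s=0.000000, y=1.710000:
  k1 = f(0.000000, 1.710000) = -1.247100
  k2 = f(0.255000, 1.391989) = -0.653059
  y ← 1.710000 + 0.51·(-0.653059) = 1.376940
s=0.510000, y=1.376940:
  k1 = f(0.510000, 1.376940) = -0.365009
  k2 = f(0.765000, 1.283862) = 0.001849
  y ← 1.376940 + 0.51·0.001849 = 1.377883
y(1.02) ≈ 1.3779

1.3779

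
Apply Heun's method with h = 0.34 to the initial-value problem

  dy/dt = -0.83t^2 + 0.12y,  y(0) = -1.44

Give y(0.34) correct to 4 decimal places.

Heun: k1 = f(t_n, y_n); k2 = f(t_n + h, y_n + h·k1); y_{n+1} = y_n + (h/2)·(k1 + k2).
t=0.000000, y=-1.440000:
  k1 = f(0.000000, -1.440000) = -0.172800
  k2 = f(0.340000, -1.498752) = -0.275798
  y ← -1.440000 + (0.34/2)·(-0.172800 + (-0.275798)) = -1.516262
y(0.34) ≈ -1.5163

-1.5163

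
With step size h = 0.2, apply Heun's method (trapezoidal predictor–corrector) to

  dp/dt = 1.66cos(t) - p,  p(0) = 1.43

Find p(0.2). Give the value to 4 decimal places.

1.4681

Heun: k1 = f(t_n, p_n); k2 = f(t_n + h, p_n + h·k1); p_{n+1} = p_n + (h/2)·(k1 + k2).
t=0.000000, p=1.430000:
  k1 = f(0.000000, 1.430000) = 0.230000
  k2 = f(0.200000, 1.476000) = 0.150911
  p ← 1.430000 + (0.2/2)·(0.230000 + 0.150911) = 1.468091
p(0.2) ≈ 1.4681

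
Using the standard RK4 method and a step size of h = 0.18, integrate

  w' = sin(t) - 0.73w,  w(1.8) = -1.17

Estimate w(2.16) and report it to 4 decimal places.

RK4: k1 = f(t_n, w_n); k2 = f(t_n + h/2, w_n + (h/2)·k1); k3 = f(t_n + h/2, w_n + (h/2)·k2); k4 = f(t_n + h, w_n + h·k3); w_{n+1} = w_n + (h/6)·(k1 + 2k2 + 2k3 + k4).
t=1.800000, w=-1.170000:
  k1 = f(1.800000, -1.170000) = 1.827948
  k2 = f(1.890000, -1.005485) = 1.683489
  k3 = f(1.890000, -1.018486) = 1.692980
  k4 = f(1.980000, -0.865264) = 1.549080
  w ← -1.170000 + (0.18/6)·(k1 + 2k2 + 2k3 + k4) = -0.866101
t=1.980000, w=-0.866101:
  k1 = f(1.980000, -0.866101) = 1.549692
  k2 = f(2.070000, -0.726629) = 1.408403
  k3 = f(2.070000, -0.739345) = 1.417686
  k4 = f(2.160000, -0.610918) = 1.277353
  w ← -0.866101 + (0.18/6)·(k1 + 2k2 + 2k3 + k4) = -0.611724
w(2.16) ≈ -0.6117

-0.6117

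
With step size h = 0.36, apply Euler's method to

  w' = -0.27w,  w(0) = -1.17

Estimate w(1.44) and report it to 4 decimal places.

-0.7772

Euler: w_{n+1} = w_n + h·f(t_n, w_n).
t=0.000000, w=-1.170000: f=0.315900 → w ← -1.170000 + 0.36·0.315900 = -1.056276
t=0.360000, w=-1.056276: f=0.285195 → w ← -1.056276 + 0.36·0.285195 = -0.953606
t=0.720000, w=-0.953606: f=0.257474 → w ← -0.953606 + 0.36·0.257474 = -0.860915
t=1.080000, w=-0.860915: f=0.232447 → w ← -0.860915 + 0.36·0.232447 = -0.777234
w(1.44) ≈ -0.7772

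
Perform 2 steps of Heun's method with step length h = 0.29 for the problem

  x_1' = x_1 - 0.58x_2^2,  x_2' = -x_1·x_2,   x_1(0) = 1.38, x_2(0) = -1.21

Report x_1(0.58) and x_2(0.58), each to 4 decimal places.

2.0923, -0.4923

Heun on (x_1,x_2): k1 = f(x_n, state_n); k2 = f(x_n + h, state_n + h·k1); state_{n+1} = state_n + (h/2)·(k1 + k2).
0.000000: (1.380000, -1.210000)
  k1 = (0.530822, 1.669800)
  predictor → (1.533938, -0.725758)
  k2 = (1.228438, 1.113268)
  → (1.635093, -0.806455)
0.290000: (1.635093, -0.806455)
  k1 = (1.257878, 1.318629)
  predictor → (1.999877, -0.424053)
  k2 = (1.895581, 0.848054)
  → (2.092344, -0.492286)
(x_1(0.58), x_2(0.58)) ≈ (2.0923, -0.4923)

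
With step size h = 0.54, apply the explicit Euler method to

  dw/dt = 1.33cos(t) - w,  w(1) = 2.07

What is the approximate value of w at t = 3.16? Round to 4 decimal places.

Euler: w_{n+1} = w_n + h·f(t_n, w_n).
t=1.000000, w=2.070000: f=-1.351398 → w ← 2.070000 + 0.54·(-1.351398) = 1.340245
t=1.540000, w=1.340245: f=-1.299292 → w ← 1.340245 + 0.54·(-1.299292) = 0.638627
t=2.080000, w=0.638627: f=-1.286978 → w ← 0.638627 + 0.54·(-1.286978) = -0.056341
t=2.620000, w=-0.056341: f=-1.096804 → w ← -0.056341 + 0.54·(-1.096804) = -0.648616
w(3.16) ≈ -0.6486

-0.6486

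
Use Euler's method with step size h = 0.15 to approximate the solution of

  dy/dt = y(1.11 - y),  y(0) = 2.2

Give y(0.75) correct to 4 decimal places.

1.3529

Euler: y_{n+1} = y_n + h·f(t_n, y_n).
t=0.000000, y=2.200000: f=-2.398000 → y ← 2.200000 + 0.15·(-2.398000) = 1.840300
t=0.150000, y=1.840300: f=-1.343971 → y ← 1.840300 + 0.15·(-1.343971) = 1.638704
t=0.300000, y=1.638704: f=-0.866390 → y ← 1.638704 + 0.15·(-0.866390) = 1.508746
t=0.450000, y=1.508746: f=-0.601606 → y ← 1.508746 + 0.15·(-0.601606) = 1.418505
t=0.600000, y=1.418505: f=-0.437616 → y ← 1.418505 + 0.15·(-0.437616) = 1.352863
y(0.75) ≈ 1.3529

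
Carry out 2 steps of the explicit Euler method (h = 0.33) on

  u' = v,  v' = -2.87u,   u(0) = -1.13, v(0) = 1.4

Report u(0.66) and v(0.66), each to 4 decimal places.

Euler on (u,v): u_{n+1} = u_n + h·u', v_{n+1} = v_n + h·v'.
0.000000: (-1.130000, 1.400000); f=(1.400000, 3.243100) → (-0.668000, 2.470223)
0.330000: (-0.668000, 2.470223); f=(2.470223, 1.917160) → (0.147174, 3.102886)
(u(0.66), v(0.66)) ≈ (0.1472, 3.1029)

0.1472, 3.1029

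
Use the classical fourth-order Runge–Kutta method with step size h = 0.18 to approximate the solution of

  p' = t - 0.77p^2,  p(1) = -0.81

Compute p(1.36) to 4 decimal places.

RK4: k1 = f(t_n, p_n); k2 = f(t_n + h/2, p_n + (h/2)·k1); k3 = f(t_n + h/2, p_n + (h/2)·k2); k4 = f(t_n + h, p_n + h·k3); p_{n+1} = p_n + (h/6)·(k1 + 2k2 + 2k3 + k4).
t=1.000000, p=-0.810000:
  k1 = f(1.000000, -0.810000) = 0.494803
  k2 = f(1.090000, -0.765468) = 0.638826
  k3 = f(1.090000, -0.752506) = 0.653976
  k4 = f(1.180000, -0.692284) = 0.810972
  p ← -0.810000 + (0.18/6)·(k1 + 2k2 + 2k3 + k4) = -0.693259
t=1.180000, p=-0.693259:
  k1 = f(1.180000, -0.693259) = 0.809932
  k2 = f(1.270000, -0.620365) = 0.973664
  k3 = f(1.270000, -0.605629) = 0.987574
  k4 = f(1.360000, -0.515495) = 1.155384
  p ← -0.693259 + (0.18/6)·(k1 + 2k2 + 2k3 + k4) = -0.516625
p(1.36) ≈ -0.5166

-0.5166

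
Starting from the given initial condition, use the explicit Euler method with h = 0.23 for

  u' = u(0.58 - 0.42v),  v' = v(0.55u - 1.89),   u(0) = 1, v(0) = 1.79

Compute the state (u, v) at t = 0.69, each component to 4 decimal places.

1.0236, 0.5855

Euler on (u,v): u_{n+1} = u_n + h·u', v_{n+1} = v_n + h·v'.
0.000000: (1.000000, 1.790000); f=(-0.171800, -2.398600) → (0.960486, 1.238322)
0.230000: (0.960486, 1.238322); f=(0.057538, -1.686264) → (0.973720, 0.850481)
0.460000: (0.973720, 0.850481); f=(0.216943, -1.151938) → (1.023616, 0.585536)
(u(0.69), v(0.69)) ≈ (1.0236, 0.5855)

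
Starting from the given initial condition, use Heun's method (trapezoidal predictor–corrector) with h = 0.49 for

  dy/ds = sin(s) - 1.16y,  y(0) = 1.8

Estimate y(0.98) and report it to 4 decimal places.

0.9549

Heun: k1 = f(s_n, y_n); k2 = f(s_n + h, y_n + h·k1); y_{n+1} = y_n + (h/2)·(k1 + k2).
s=0.000000, y=1.800000:
  k1 = f(0.000000, 1.800000) = -2.088000
  k2 = f(0.490000, 0.776880) = -0.430555
  y ← 1.800000 + (0.49/2)·(-2.088000 + (-0.430555)) = 1.182954
s=0.490000, y=1.182954:
  k1 = f(0.490000, 1.182954) = -0.901601
  k2 = f(0.980000, 0.741170) = -0.029259
  y ← 1.182954 + (0.49/2)·(-0.901601 + (-0.029259)) = 0.954893
y(0.98) ≈ 0.9549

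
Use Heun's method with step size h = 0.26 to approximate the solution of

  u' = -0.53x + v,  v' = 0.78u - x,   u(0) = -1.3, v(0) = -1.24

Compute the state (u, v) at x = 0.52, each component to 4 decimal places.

-2.1895, -2.0562

Heun on (u,v): k1 = f(x_n, state_n); k2 = f(x_n + h, state_n + h·k1); state_{n+1} = state_n + (h/2)·(k1 + k2).
0.000000: (-1.300000, -1.240000)
  k1 = (-1.240000, -1.014000)
  predictor → (-1.622400, -1.503640)
  k2 = (-1.641440, -1.525472)
  → (-1.674587, -1.570131)
0.260000: (-1.674587, -1.570131)
  k1 = (-1.707931, -1.566178)
  predictor → (-2.118649, -1.977338)
  k2 = (-2.252938, -2.172546)
  → (-2.189500, -2.056166)
(u(0.52), v(0.52)) ≈ (-2.1895, -2.0562)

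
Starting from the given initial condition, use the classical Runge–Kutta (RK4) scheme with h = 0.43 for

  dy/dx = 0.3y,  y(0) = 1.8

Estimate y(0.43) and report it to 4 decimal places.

RK4: k1 = f(x_n, y_n); k2 = f(x_n + h/2, y_n + (h/2)·k1); k3 = f(x_n + h/2, y_n + (h/2)·k2); k4 = f(x_n + h, y_n + h·k3); y_{n+1} = y_n + (h/6)·(k1 + 2k2 + 2k3 + k4).
x=0.000000, y=1.800000:
  k1 = f(0.000000, 1.800000) = 0.540000
  k2 = f(0.215000, 1.916100) = 0.574830
  k3 = f(0.215000, 1.923588) = 0.577077
  k4 = f(0.430000, 2.048143) = 0.614443
  y ← 1.800000 + (0.43/6)·(k1 + 2k2 + 2k3 + k4) = 2.047842
y(0.43) ≈ 2.0478

2.0478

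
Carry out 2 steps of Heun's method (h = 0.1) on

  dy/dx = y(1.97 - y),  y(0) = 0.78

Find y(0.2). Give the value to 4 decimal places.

0.9707

Heun: k1 = f(x_n, y_n); k2 = f(x_n + h, y_n + h·k1); y_{n+1} = y_n + (h/2)·(k1 + k2).
x=0.000000, y=0.780000:
  k1 = f(0.000000, 0.780000) = 0.928200
  k2 = f(0.100000, 0.872820) = 0.957641
  y ← 0.780000 + (0.1/2)·(0.928200 + 0.957641) = 0.874292
x=0.100000, y=0.874292:
  k1 = f(0.100000, 0.874292) = 0.957969
  k2 = f(0.200000, 0.970089) = 0.970003
  y ← 0.874292 + (0.1/2)·(0.957969 + 0.970003) = 0.970691
y(0.2) ≈ 0.9707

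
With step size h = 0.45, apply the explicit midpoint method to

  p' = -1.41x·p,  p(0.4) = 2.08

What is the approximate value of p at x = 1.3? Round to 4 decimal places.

Midpoint: k1 = f(x_n, p_n); k2 = f(x_n + h/2, p_n + (h/2)·k1); p_{n+1} = p_n + h·k2.
x=0.400000, p=2.080000:
  k1 = f(0.400000, 2.080000) = -1.173120
  k2 = f(0.625000, 1.816048) = -1.600392
  p ← 2.080000 + 0.45·(-1.600392) = 1.359823
x=0.850000, p=1.359823:
  k1 = f(0.850000, 1.359823) = -1.629748
  k2 = f(1.075000, 0.993130) = -1.505337
  p ← 1.359823 + 0.45·(-1.505337) = 0.682422
p(1.3) ≈ 0.6824

0.6824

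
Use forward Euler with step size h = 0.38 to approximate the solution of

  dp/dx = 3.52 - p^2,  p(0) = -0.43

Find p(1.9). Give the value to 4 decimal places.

Euler: p_{n+1} = p_n + h·f(x_n, p_n).
x=0.000000, p=-0.430000: f=3.335100 → p ← -0.430000 + 0.38·3.335100 = 0.837338
x=0.380000, p=0.837338: f=2.818865 → p ← 0.837338 + 0.38·2.818865 = 1.908507
x=0.760000, p=1.908507: f=-0.122398 → p ← 1.908507 + 0.38·(-0.122398) = 1.861996
x=1.140000, p=1.861996: f=0.052973 → p ← 1.861996 + 0.38·0.052973 = 1.882125
x=1.520000, p=1.882125: f=-0.022395 → p ← 1.882125 + 0.38·(-0.022395) = 1.873615
p(1.9) ≈ 1.8736

1.8736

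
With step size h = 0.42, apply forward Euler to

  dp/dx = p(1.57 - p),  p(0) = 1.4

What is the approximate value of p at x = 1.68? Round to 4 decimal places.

Euler: p_{n+1} = p_n + h·f(x_n, p_n).
x=0.000000, p=1.400000: f=0.238000 → p ← 1.400000 + 0.42·0.238000 = 1.499960
x=0.420000, p=1.499960: f=0.105057 → p ← 1.499960 + 0.42·0.105057 = 1.544084
x=0.840000, p=1.544084: f=0.040016 → p ← 1.544084 + 0.42·0.040016 = 1.560891
x=1.260000, p=1.560891: f=0.014218 → p ← 1.560891 + 0.42·0.014218 = 1.566863
p(1.68) ≈ 1.5669

1.5669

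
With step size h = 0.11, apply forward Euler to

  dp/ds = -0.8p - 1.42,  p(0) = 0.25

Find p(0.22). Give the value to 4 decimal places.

Euler: p_{n+1} = p_n + h·f(s_n, p_n).
s=0.000000, p=0.250000: f=-1.620000 → p ← 0.250000 + 0.11·(-1.620000) = 0.071800
s=0.110000, p=0.071800: f=-1.477440 → p ← 0.071800 + 0.11·(-1.477440) = -0.090718
p(0.22) ≈ -0.0907

-0.0907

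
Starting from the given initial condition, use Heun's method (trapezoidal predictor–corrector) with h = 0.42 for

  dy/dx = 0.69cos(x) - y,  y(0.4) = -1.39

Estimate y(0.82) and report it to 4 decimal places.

Heun: k1 = f(x_n, y_n); k2 = f(x_n + h, y_n + h·k1); y_{n+1} = y_n + (h/2)·(k1 + k2).
x=0.400000, y=-1.390000:
  k1 = f(0.400000, -1.390000) = 2.025532
  k2 = f(0.820000, -0.539277) = 1.010009
  y ← -1.390000 + (0.42/2)·(2.025532 + 1.010009) = -0.752536
y(0.82) ≈ -0.7525

-0.7525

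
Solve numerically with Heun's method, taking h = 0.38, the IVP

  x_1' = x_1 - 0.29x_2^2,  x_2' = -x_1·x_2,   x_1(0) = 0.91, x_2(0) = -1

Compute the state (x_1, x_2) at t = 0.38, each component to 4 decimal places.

Heun on (x_1,x_2): k1 = f(t_n, state_n); k2 = f(t_n + h, state_n + h·k1); state_{n+1} = state_n + (h/2)·(k1 + k2).
0.000000: (0.910000, -1.000000)
  k1 = (0.620000, 0.910000)
  predictor → (1.145600, -0.654200)
  k2 = (1.021486, 0.749452)
  → (1.221882, -0.684704)
(x_1(0.38), x_2(0.38)) ≈ (1.2219, -0.6847)

1.2219, -0.6847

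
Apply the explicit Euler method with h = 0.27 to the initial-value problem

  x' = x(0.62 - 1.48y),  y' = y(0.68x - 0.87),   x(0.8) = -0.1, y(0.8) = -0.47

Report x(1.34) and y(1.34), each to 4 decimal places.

-0.1772, -0.2598

Euler on (x,y): x_{n+1} = x_n + h·x', y_{n+1} = y_n + h·y'.
0.800000: (-0.100000, -0.470000); f=(-0.131560, 0.440860) → (-0.135521, -0.350968)
1.070000: (-0.135521, -0.350968); f=(-0.154417, 0.337685) → (-0.177214, -0.259793)
(x(1.34), y(1.34)) ≈ (-0.1772, -0.2598)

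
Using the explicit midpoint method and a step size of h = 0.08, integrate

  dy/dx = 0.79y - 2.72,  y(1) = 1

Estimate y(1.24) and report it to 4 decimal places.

0.4903

Midpoint: k1 = f(x_n, y_n); k2 = f(x_n + h/2, y_n + (h/2)·k1); y_{n+1} = y_n + h·k2.
x=1.000000, y=1.000000:
  k1 = f(1.000000, 1.000000) = -1.930000
  k2 = f(1.040000, 0.922800) = -1.990988
  y ← 1.000000 + 0.08·(-1.990988) = 0.840721
x=1.080000, y=0.840721:
  k1 = f(1.080000, 0.840721) = -2.055830
  k2 = f(1.120000, 0.758488) = -2.120795
  y ← 0.840721 + 0.08·(-2.120795) = 0.671057
x=1.160000, y=0.671057:
  k1 = f(1.160000, 0.671057) = -2.189865
  k2 = f(1.200000, 0.583463) = -2.259064
  y ← 0.671057 + 0.08·(-2.259064) = 0.490332
y(1.24) ≈ 0.4903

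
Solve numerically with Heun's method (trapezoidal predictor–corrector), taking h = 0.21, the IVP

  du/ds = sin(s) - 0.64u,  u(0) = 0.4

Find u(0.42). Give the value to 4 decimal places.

0.3869

Heun: k1 = f(s_n, u_n); k2 = f(s_n + h, u_n + h·k1); u_{n+1} = u_n + (h/2)·(k1 + k2).
s=0.000000, u=0.400000:
  k1 = f(0.000000, 0.400000) = -0.256000
  k2 = f(0.210000, 0.346240) = -0.013134
  u ← 0.400000 + (0.21/2)·(-0.256000 + (-0.013134)) = 0.371741
s=0.210000, u=0.371741:
  k1 = f(0.210000, 0.371741) = -0.029454
  k2 = f(0.420000, 0.365556) = 0.173805
  u ← 0.371741 + (0.21/2)·(-0.029454 + 0.173805) = 0.386898
u(0.42) ≈ 0.3869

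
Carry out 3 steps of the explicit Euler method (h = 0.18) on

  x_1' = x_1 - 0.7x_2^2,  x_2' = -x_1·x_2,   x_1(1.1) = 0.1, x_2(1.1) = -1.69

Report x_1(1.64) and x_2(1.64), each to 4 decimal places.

-1.1242, -1.9290

Euler on (x_1,x_2): x_1_{n+1} = x_1_n + h·x_1', x_2_{n+1} = x_2_n + h·x_2'.
1.100000: (0.100000, -1.690000); f=(-1.899270, 0.169000) → (-0.241869, -1.659580)
1.280000: (-0.241869, -1.659580); f=(-2.169813, -0.401400) → (-0.632435, -1.731832)
1.460000: (-0.632435, -1.731832); f=(-2.731904, -1.095271) → (-1.124178, -1.928981)
(x_1(1.64), x_2(1.64)) ≈ (-1.1242, -1.9290)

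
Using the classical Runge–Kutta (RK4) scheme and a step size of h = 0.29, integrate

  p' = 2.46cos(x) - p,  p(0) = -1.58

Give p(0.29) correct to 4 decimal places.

RK4: k1 = f(x_n, p_n); k2 = f(x_n + h/2, p_n + (h/2)·k1); k3 = f(x_n + h/2, p_n + (h/2)·k2); k4 = f(x_n + h, p_n + h·k3); p_{n+1} = p_n + (h/6)·(k1 + 2k2 + 2k3 + k4).
x=0.000000, p=-1.580000:
  k1 = f(0.000000, -1.580000) = 4.040000
  k2 = f(0.145000, -0.994200) = 3.428385
  k3 = f(0.145000, -1.082884) = 3.517069
  k4 = f(0.290000, -0.560050) = 2.917330
  p ← -1.580000 + (0.29/6)·(k1 + 2k2 + 2k3 + k4) = -0.572335
p(0.29) ≈ -0.5723

-0.5723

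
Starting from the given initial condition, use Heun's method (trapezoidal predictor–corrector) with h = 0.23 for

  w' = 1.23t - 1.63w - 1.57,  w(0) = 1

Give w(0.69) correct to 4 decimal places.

Heun: k1 = f(t_n, w_n); k2 = f(t_n + h, w_n + h·k1); w_{n+1} = w_n + (h/2)·(k1 + k2).
t=0.000000, w=1.000000:
  k1 = f(0.000000, 1.000000) = -3.200000
  k2 = f(0.230000, 0.264000) = -1.717420
  w ← 1.000000 + (0.23/2)·(-3.200000 + (-1.717420)) = 0.434497
t=0.230000, w=0.434497:
  k1 = f(0.230000, 0.434497) = -1.995330
  k2 = f(0.460000, -0.024429) = -0.964381
  w ← 0.434497 + (0.23/2)·(-1.995330 + (-0.964381)) = 0.094130
t=0.460000, w=0.094130:
  k1 = f(0.460000, 0.094130) = -1.157632
  k2 = f(0.690000, -0.172125) = -0.440736
  w ← 0.094130 + (0.23/2)·(-1.157632 + (-0.440736)) = -0.089682
w(0.69) ≈ -0.0897

-0.0897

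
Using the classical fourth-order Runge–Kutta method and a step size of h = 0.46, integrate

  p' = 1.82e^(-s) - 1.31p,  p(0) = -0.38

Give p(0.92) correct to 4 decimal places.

0.4652

RK4: k1 = f(s_n, p_n); k2 = f(s_n + h/2, p_n + (h/2)·k1); k3 = f(s_n + h/2, p_n + (h/2)·k2); k4 = f(s_n + h, p_n + h·k3); p_{n+1} = p_n + (h/6)·(k1 + 2k2 + 2k3 + k4).
s=0.000000, p=-0.380000:
  k1 = f(0.000000, -0.380000) = 2.317800
  k2 = f(0.230000, 0.153094) = 1.245498
  k3 = f(0.230000, -0.093535) = 1.568583
  k4 = f(0.460000, 0.341548) = 0.701508
  p ← -0.380000 + (0.46/6)·(k1 + 2k2 + 2k3 + k4) = 0.282973
s=0.460000, p=0.282973:
  k1 = f(0.460000, 0.282973) = 0.778242
  k2 = f(0.690000, 0.461968) = 0.307690
  k3 = f(0.690000, 0.353741) = 0.449467
  k4 = f(0.920000, 0.489728) = 0.083761
  p ← 0.282973 + (0.46/6)·(k1 + 2k2 + 2k3 + k4) = 0.465157
p(0.92) ≈ 0.4652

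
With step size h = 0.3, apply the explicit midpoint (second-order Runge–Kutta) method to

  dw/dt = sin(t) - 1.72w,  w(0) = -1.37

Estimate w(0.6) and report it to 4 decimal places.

Midpoint: k1 = f(t_n, w_n); k2 = f(t_n + h/2, w_n + (h/2)·k1); w_{n+1} = w_n + h·k2.
t=0.000000, w=-1.370000:
  k1 = f(0.000000, -1.370000) = 2.356400
  k2 = f(0.150000, -1.016540) = 1.897887
  w ← -1.370000 + 0.3·1.897887 = -0.800634
t=0.300000, w=-0.800634:
  k1 = f(0.300000, -0.800634) = 1.672611
  k2 = f(0.450000, -0.549742) = 1.380522
  w ← -0.800634 + 0.3·1.380522 = -0.386477
w(0.6) ≈ -0.3865

-0.3865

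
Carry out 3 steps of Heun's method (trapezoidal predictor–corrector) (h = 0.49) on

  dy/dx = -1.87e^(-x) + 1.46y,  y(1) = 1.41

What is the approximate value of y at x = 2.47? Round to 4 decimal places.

Heun: k1 = f(x_n, y_n); k2 = f(x_n + h, y_n + h·k1); y_{n+1} = y_n + (h/2)·(k1 + k2).
x=1.000000, y=1.410000:
  k1 = f(1.000000, 1.410000) = 1.370665
  k2 = f(1.490000, 2.081626) = 2.617727
  y ← 1.410000 + (0.49/2)·(1.370665 + 2.617727) = 2.387156
x=1.490000, y=2.387156:
  k1 = f(1.490000, 2.387156) = 3.063801
  k2 = f(1.980000, 3.888419) = 5.418902
  y ← 2.387156 + (0.49/2)·(3.063801 + 5.418902) = 4.465418
x=1.980000, y=4.465418:
  k1 = f(1.980000, 4.465418) = 6.261321
  k2 = f(2.470000, 7.533466) = 10.840687
  y ← 4.465418 + (0.49/2)·(6.261321 + 10.840687) = 8.655410
y(2.47) ≈ 8.6554

8.6554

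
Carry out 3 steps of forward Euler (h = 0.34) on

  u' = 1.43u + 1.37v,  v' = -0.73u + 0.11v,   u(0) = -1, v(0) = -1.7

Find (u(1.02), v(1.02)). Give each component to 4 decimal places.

Euler on (u,v): u_{n+1} = u_n + h·u', v_{n+1} = v_n + h·v'.
0.000000: (-1.000000, -1.700000); f=(-3.759000, 0.543000) → (-2.278060, -1.515380)
0.340000: (-2.278060, -1.515380); f=(-5.333696, 1.496292) → (-4.091517, -1.006641)
0.680000: (-4.091517, -1.006641); f=(-7.229967, 2.876077) → (-6.549705, -0.028775)
(u(1.02), v(1.02)) ≈ (-6.5497, -0.0288)

-6.5497, -0.0288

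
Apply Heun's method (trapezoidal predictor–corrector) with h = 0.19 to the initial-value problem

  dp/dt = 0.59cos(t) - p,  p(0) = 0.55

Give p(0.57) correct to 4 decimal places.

0.5505

Heun: k1 = f(t_n, p_n); k2 = f(t_n + h, p_n + h·k1); p_{n+1} = p_n + (h/2)·(k1 + k2).
t=0.000000, p=0.550000:
  k1 = f(0.000000, 0.550000) = 0.040000
  k2 = f(0.190000, 0.557600) = 0.021782
  p ← 0.550000 + (0.19/2)·(0.040000 + 0.021782) = 0.555869
t=0.190000, p=0.555869:
  k1 = f(0.190000, 0.555869) = 0.023513
  k2 = f(0.380000, 0.560337) = -0.012425
  p ← 0.555869 + (0.19/2)·(0.023513 + (-0.012425)) = 0.556923
t=0.380000, p=0.556923:
  k1 = f(0.380000, 0.556923) = -0.009011
  k2 = f(0.570000, 0.555211) = -0.058489
  p ← 0.556923 + (0.19/2)·(-0.009011 + (-0.058489)) = 0.550510
p(0.57) ≈ 0.5505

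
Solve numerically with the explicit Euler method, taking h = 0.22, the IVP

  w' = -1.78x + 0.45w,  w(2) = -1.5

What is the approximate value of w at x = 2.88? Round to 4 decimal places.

Euler: w_{n+1} = w_n + h·f(x_n, w_n).
x=2.000000, w=-1.500000: f=-4.235000 → w ← -1.500000 + 0.22·(-4.235000) = -2.431700
x=2.220000, w=-2.431700: f=-5.045865 → w ← -2.431700 + 0.22·(-5.045865) = -3.541790
x=2.440000, w=-3.541790: f=-5.937006 → w ← -3.541790 + 0.22·(-5.937006) = -4.847932
x=2.660000, w=-4.847932: f=-6.916369 → w ← -4.847932 + 0.22·(-6.916369) = -6.369533
w(2.88) ≈ -6.3695

-6.3695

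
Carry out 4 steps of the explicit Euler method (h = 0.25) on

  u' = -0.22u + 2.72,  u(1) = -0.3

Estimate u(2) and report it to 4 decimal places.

Euler: u_{n+1} = u_n + h·f(t_n, u_n).
t=1.000000, u=-0.300000: f=2.786000 → u ← -0.300000 + 0.25·2.786000 = 0.396500
t=1.250000, u=0.396500: f=2.632770 → u ← 0.396500 + 0.25·2.632770 = 1.054693
t=1.500000, u=1.054693: f=2.487968 → u ← 1.054693 + 0.25·2.487968 = 1.676684
t=1.750000, u=1.676684: f=2.351129 → u ← 1.676684 + 0.25·2.351129 = 2.264467
u(2) ≈ 2.2645

2.2645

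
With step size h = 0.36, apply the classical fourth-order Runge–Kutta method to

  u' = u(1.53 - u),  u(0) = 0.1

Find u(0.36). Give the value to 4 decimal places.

0.1655

RK4: k1 = f(t_n, u_n); k2 = f(t_n + h/2, u_n + (h/2)·k1); k3 = f(t_n + h/2, u_n + (h/2)·k2); k4 = f(t_n + h, u_n + h·k3); u_{n+1} = u_n + (h/6)·(k1 + 2k2 + 2k3 + k4).
t=0.000000, u=0.100000:
  k1 = f(0.000000, 0.100000) = 0.143000
  k2 = f(0.180000, 0.125740) = 0.176572
  k3 = f(0.180000, 0.131783) = 0.184261
  k4 = f(0.360000, 0.166334) = 0.226824
  u ← 0.100000 + (0.36/6)·(k1 + 2k2 + 2k3 + k4) = 0.165489
u(0.36) ≈ 0.1655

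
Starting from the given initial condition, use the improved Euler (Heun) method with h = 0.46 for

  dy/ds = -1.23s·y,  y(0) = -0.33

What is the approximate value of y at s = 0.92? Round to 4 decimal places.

Heun: k1 = f(s_n, y_n); k2 = f(s_n + h, y_n + h·k1); y_{n+1} = y_n + (h/2)·(k1 + k2).
s=0.000000, y=-0.330000:
  k1 = f(0.000000, -0.330000) = 0.000000
  k2 = f(0.460000, -0.330000) = 0.186714
  y ← -0.330000 + (0.46/2)·(0.000000 + 0.186714) = -0.287056
s=0.460000, y=-0.287056:
  k1 = f(0.460000, -0.287056) = 0.162416
  k2 = f(0.920000, -0.212344) = 0.240289
  y ← -0.287056 + (0.46/2)·(0.162416 + 0.240289) = -0.194434
y(0.92) ≈ -0.1944

-0.1944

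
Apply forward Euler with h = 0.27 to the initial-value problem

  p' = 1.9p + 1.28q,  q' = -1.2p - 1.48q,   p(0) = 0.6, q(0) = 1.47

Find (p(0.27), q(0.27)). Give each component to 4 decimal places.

1.4158, 0.6882

Euler on (p,q): p_{n+1} = p_n + h·p', q_{n+1} = q_n + h·q'.
0.000000: (0.600000, 1.470000); f=(3.021600, -2.895600) → (1.415832, 0.688188)
(p(0.27), q(0.27)) ≈ (1.4158, 0.6882)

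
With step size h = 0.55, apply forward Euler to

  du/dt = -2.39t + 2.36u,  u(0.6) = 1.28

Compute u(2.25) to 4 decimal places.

5.6597

Euler: u_{n+1} = u_n + h·f(t_n, u_n).
t=0.600000, u=1.280000: f=1.586800 → u ← 1.280000 + 0.55·1.586800 = 2.152740
t=1.150000, u=2.152740: f=2.331966 → u ← 2.152740 + 0.55·2.331966 = 3.435322
t=1.700000, u=3.435322: f=4.044359 → u ← 3.435322 + 0.55·4.044359 = 5.659719
u(2.25) ≈ 5.6597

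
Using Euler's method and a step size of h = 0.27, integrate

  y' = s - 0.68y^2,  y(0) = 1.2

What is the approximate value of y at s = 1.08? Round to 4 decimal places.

Euler: y_{n+1} = y_n + h·f(s_n, y_n).
s=0.000000, y=1.200000: f=-0.979200 → y ← 1.200000 + 0.27·(-0.979200) = 0.935616
s=0.270000, y=0.935616: f=-0.325257 → y ← 0.935616 + 0.27·(-0.325257) = 0.847797
s=0.540000, y=0.847797: f=0.051244 → y ← 0.847797 + 0.27·0.051244 = 0.861633
s=0.810000, y=0.861633: f=0.305161 → y ← 0.861633 + 0.27·0.305161 = 0.944026
y(1.08) ≈ 0.9440

0.9440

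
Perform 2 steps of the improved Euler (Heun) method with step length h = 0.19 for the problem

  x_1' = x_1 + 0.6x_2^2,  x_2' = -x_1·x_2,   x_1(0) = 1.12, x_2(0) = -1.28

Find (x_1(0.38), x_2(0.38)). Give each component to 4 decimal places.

1.9350, -0.7242

Heun on (x_1,x_2): k1 = f(t_n, state_n); k2 = f(t_n + h, state_n + h·k1); state_{n+1} = state_n + (h/2)·(k1 + k2).
0.000000: (1.120000, -1.280000)
  k1 = (2.103040, 1.433600)
  predictor → (1.519578, -1.007616)
  k2 = (2.128752, 1.531151)
  → (1.522020, -0.998349)
0.190000: (1.522020, -0.998349)
  k1 = (2.120040, 1.519507)
  predictor → (1.924828, -0.709642)
  k2 = (2.226983, 1.365939)
  → (1.934987, -0.724231)
(x_1(0.38), x_2(0.38)) ≈ (1.9350, -0.7242)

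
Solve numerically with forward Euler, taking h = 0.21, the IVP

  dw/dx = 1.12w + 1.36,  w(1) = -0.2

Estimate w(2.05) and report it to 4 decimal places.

1.7021

Euler: w_{n+1} = w_n + h·f(x_n, w_n).
x=1.000000, w=-0.200000: f=1.136000 → w ← -0.200000 + 0.21·1.136000 = 0.038560
x=1.210000, w=0.038560: f=1.403187 → w ← 0.038560 + 0.21·1.403187 = 0.333229
x=1.420000, w=0.333229: f=1.733217 → w ← 0.333229 + 0.21·1.733217 = 0.697205
x=1.630000, w=0.697205: f=2.140869 → w ← 0.697205 + 0.21·2.140869 = 1.146787
x=1.840000, w=1.146787: f=2.644402 → w ← 1.146787 + 0.21·2.644402 = 1.702112
w(2.05) ≈ 1.7021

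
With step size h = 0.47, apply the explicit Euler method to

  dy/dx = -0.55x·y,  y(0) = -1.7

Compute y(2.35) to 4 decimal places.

Euler: y_{n+1} = y_n + h·f(x_n, y_n).
x=0.000000, y=-1.700000: f=0.000000 → y ← -1.700000 + 0.47·0.000000 = -1.700000
x=0.470000, y=-1.700000: f=0.439450 → y ← -1.700000 + 0.47·0.439450 = -1.493459
x=0.940000, y=-1.493459: f=0.772118 → y ← -1.493459 + 0.47·0.772118 = -1.130563
x=1.410000, y=-1.130563: f=0.876752 → y ← -1.130563 + 0.47·0.876752 = -0.718490
x=1.880000, y=-0.718490: f=0.742918 → y ← -0.718490 + 0.47·0.742918 = -0.369318
y(2.35) ≈ -0.3693

-0.3693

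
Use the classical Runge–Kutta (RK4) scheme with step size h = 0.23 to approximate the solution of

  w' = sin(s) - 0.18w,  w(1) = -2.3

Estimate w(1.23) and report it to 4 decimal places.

RK4: k1 = f(s_n, w_n); k2 = f(s_n + h/2, w_n + (h/2)·k1); k3 = f(s_n + h/2, w_n + (h/2)·k2); k4 = f(s_n + h, w_n + h·k3); w_{n+1} = w_n + (h/6)·(k1 + 2k2 + 2k3 + k4).
s=1.000000, w=-2.300000:
  k1 = f(1.000000, -2.300000) = 1.255471
  k2 = f(1.115000, -2.155621) = 1.285923
  k3 = f(1.115000, -2.152119) = 1.285292
  k4 = f(1.230000, -2.004383) = 1.303278
  w ← -2.300000 + (0.23/6)·(k1 + 2k2 + 2k3 + k4) = -2.004788
w(1.23) ≈ -2.0048

-2.0048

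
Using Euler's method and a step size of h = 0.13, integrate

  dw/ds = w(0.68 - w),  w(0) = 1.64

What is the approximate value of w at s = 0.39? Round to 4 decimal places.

Euler: w_{n+1} = w_n + h·f(s_n, w_n).
s=0.000000, w=1.640000: f=-1.574400 → w ← 1.640000 + 0.13·(-1.574400) = 1.435328
s=0.130000, w=1.435328: f=-1.084143 → w ← 1.435328 + 0.13·(-1.084143) = 1.294389
s=0.260000, w=1.294389: f=-0.795259 → w ← 1.294389 + 0.13·(-0.795259) = 1.191006
w(0.39) ≈ 1.1910

1.1910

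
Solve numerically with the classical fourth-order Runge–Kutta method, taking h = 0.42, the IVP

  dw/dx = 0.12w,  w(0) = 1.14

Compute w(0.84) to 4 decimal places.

RK4: k1 = f(x_n, w_n); k2 = f(x_n + h/2, w_n + (h/2)·k1); k3 = f(x_n + h/2, w_n + (h/2)·k2); k4 = f(x_n + h, w_n + h·k3); w_{n+1} = w_n + (h/6)·(k1 + 2k2 + 2k3 + k4).
x=0.000000, w=1.140000:
  k1 = f(0.000000, 1.140000) = 0.136800
  k2 = f(0.210000, 1.168728) = 0.140247
  k3 = f(0.210000, 1.169452) = 0.140334
  k4 = f(0.420000, 1.198940) = 0.143873
  w ← 1.140000 + (0.42/6)·(k1 + 2k2 + 2k3 + k4) = 1.198929
x=0.420000, w=1.198929:
  k1 = f(0.420000, 1.198929) = 0.143871
  k2 = f(0.630000, 1.229142) = 0.147497
  k3 = f(0.630000, 1.229903) = 0.147588
  k4 = f(0.840000, 1.260916) = 0.151310
  w ← 1.198929 + (0.42/6)·(k1 + 2k2 + 2k3 + k4) = 1.260903
w(0.84) ≈ 1.2609

1.2609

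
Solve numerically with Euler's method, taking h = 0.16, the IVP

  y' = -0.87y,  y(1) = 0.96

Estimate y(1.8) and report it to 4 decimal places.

Euler: y_{n+1} = y_n + h·f(x_n, y_n).
x=1.000000, y=0.960000: f=-0.835200 → y ← 0.960000 + 0.16·(-0.835200) = 0.826368
x=1.160000, y=0.826368: f=-0.718940 → y ← 0.826368 + 0.16·(-0.718940) = 0.711338
x=1.320000, y=0.711338: f=-0.618864 → y ← 0.711338 + 0.16·(-0.618864) = 0.612319
x=1.480000, y=0.612319: f=-0.532718 → y ← 0.612319 + 0.16·(-0.532718) = 0.527085
x=1.640000, y=0.527085: f=-0.458564 → y ← 0.527085 + 0.16·(-0.458564) = 0.453714
y(1.8) ≈ 0.4537

0.4537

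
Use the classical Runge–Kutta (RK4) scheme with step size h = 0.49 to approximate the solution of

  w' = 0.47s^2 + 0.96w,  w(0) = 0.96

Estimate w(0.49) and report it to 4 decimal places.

RK4: k1 = f(s_n, w_n); k2 = f(s_n + h/2, w_n + (h/2)·k1); k3 = f(s_n + h/2, w_n + (h/2)·k2); k4 = f(s_n + h, w_n + h·k3); w_{n+1} = w_n + (h/6)·(k1 + 2k2 + 2k3 + k4).
s=0.000000, w=0.960000:
  k1 = f(0.000000, 0.960000) = 0.921600
  k2 = f(0.245000, 1.185792) = 1.166572
  k3 = f(0.245000, 1.245810) = 1.224190
  k4 = f(0.490000, 1.559853) = 1.610306
  w ← 0.960000 + (0.49/6)·(k1 + 2k2 + 2k3 + k4) = 1.557263
w(0.49) ≈ 1.5573

1.5573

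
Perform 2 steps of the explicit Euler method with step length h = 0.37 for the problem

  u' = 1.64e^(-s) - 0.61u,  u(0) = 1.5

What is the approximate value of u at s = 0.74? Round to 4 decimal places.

1.7883

Euler: u_{n+1} = u_n + h·f(s_n, u_n).
s=0.000000, u=1.500000: f=0.725000 → u ← 1.500000 + 0.37·0.725000 = 1.768250
s=0.370000, u=1.768250: f=0.054172 → u ← 1.768250 + 0.37·0.054172 = 1.788294
u(0.74) ≈ 1.7883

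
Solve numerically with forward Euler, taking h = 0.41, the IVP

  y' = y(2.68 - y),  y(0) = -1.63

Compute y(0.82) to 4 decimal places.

-17.8072

Euler: y_{n+1} = y_n + h·f(t_n, y_n).
t=0.000000, y=-1.630000: f=-7.025300 → y ← -1.630000 + 0.41·(-7.025300) = -4.510373
t=0.410000, y=-4.510373: f=-32.431264 → y ← -4.510373 + 0.41·(-32.431264) = -17.807191
y(0.82) ≈ -17.8072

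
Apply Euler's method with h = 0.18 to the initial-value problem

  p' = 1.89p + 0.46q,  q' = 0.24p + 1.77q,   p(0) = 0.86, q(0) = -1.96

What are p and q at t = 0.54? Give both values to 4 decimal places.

1.2214, -4.3244

Euler on (p,q): p_{n+1} = p_n + h·p', q_{n+1} = q_n + h·q'.
0.000000: (0.860000, -1.960000); f=(0.723800, -3.262800) → (0.990284, -2.547304)
0.180000: (0.990284, -2.547304); f=(0.699877, -4.271060) → (1.116262, -3.316095)
0.360000: (1.116262, -3.316095); f=(0.584331, -5.601585) → (1.221441, -4.324380)
(p(0.54), q(0.54)) ≈ (1.2214, -4.3244)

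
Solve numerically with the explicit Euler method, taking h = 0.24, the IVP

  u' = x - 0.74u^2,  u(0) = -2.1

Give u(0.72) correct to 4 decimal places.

Euler: u_{n+1} = u_n + h·f(x_n, u_n).
x=0.000000, u=-2.100000: f=-3.263400 → u ← -2.100000 + 0.24·(-3.263400) = -2.883216
x=0.240000, u=-2.883216: f=-5.911572 → u ← -2.883216 + 0.24·(-5.911572) = -4.301993
x=0.480000, u=-4.301993: f=-13.215287 → u ← -4.301993 + 0.24·(-13.215287) = -7.473662
u(0.72) ≈ -7.4737

-7.4737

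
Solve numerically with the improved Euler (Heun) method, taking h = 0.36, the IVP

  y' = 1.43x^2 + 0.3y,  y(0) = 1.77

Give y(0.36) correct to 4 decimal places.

Heun: k1 = f(x_n, y_n); k2 = f(x_n + h, y_n + h·k1); y_{n+1} = y_n + (h/2)·(k1 + k2).
x=0.000000, y=1.770000:
  k1 = f(0.000000, 1.770000) = 0.531000
  k2 = f(0.360000, 1.961160) = 0.773676
  y ← 1.770000 + (0.36/2)·(0.531000 + 0.773676) = 2.004842
y(0.36) ≈ 2.0048

2.0048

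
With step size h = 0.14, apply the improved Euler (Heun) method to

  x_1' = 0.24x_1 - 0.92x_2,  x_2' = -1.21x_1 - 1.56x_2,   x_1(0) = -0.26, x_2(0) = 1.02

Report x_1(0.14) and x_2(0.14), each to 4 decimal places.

Heun on (x_1,x_2): k1 = f(s_n, state_n); k2 = f(s_n + h, state_n + h·k1); state_{n+1} = state_n + (h/2)·(k1 + k2).
0.000000: (-0.260000, 1.020000)
  k1 = (-1.000800, -1.276600)
  predictor → (-0.400112, 0.841276)
  k2 = (-0.870001, -0.828255)
  → (-0.390956, 0.872660)
(x_1(0.14), x_2(0.14)) ≈ (-0.3910, 0.8727)

-0.3910, 0.8727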